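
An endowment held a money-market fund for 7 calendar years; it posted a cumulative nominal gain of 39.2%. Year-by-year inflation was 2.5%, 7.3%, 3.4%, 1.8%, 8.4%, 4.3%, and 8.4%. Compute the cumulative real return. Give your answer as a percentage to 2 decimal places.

-1.89%

Cumulative inflation factor: 1.025 × 1.073 × 1.034 × 1.018 × 1.084 × 1.043 × 1.084 ≈ 1.41884.
Nominal growth factor: 1.39200. Real growth factor = 1.39200 / 1.41884 ≈ 0.98108.
Total real return ≈ -1.8920%.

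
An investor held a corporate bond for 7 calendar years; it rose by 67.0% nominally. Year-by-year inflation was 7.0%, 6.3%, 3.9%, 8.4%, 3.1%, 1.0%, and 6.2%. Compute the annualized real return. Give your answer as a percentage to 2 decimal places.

2.38%

Cumulative inflation factor: 1.070 × 1.063 × 1.039 × 1.084 × 1.031 × 1.010 × 1.062 ≈ 1.41666.
Nominal growth factor: 1.67000. Real growth factor = 1.67000 / 1.41666 ≈ 1.17883.
Annualized: 1.17883^(1/7) − 1 ≈ 0.02378.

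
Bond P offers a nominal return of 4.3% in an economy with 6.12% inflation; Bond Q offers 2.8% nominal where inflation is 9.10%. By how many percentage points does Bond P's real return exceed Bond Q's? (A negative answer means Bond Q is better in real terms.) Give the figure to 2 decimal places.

4.06

Bond P real return: 1.043/1.0612 − 1 = -1.715%.
Bond Q real return: 1.028/1.0910 − 1 = -5.775%.
Difference: -1.715 − (-5.775) = 4.060 pp.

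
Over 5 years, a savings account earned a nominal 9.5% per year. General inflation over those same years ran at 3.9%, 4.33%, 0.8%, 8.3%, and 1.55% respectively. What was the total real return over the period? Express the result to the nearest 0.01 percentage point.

Cumulative inflation factor: 1.039 × 1.0433 × 1.008 × 1.083 × 1.0155 ≈ 1.20169.
Nominal growth factor: 1.57424. Real growth factor = 1.57424 / 1.20169 ≈ 1.31002.
Total real return ≈ 31.0017%.

31.00%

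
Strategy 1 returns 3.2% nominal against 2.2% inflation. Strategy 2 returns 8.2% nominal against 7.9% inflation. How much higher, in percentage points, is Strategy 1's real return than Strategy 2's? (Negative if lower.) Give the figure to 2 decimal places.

0.70

Strategy 1 real return: 1.032/1.022 − 1 = 0.978%.
Strategy 2 real return: 1.082/1.079 − 1 = 0.278%.
Difference: 0.978 − 0.278 = 0.700 pp.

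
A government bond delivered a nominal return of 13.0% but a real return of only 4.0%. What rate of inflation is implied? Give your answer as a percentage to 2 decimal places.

From (1+r_nom) = (1+r_real)(1+π), we get 1+π = (1 + 13.0%)/(1 + 4.0%) = 1.130/1.040 ≈ 1.08654.
So π ≈ 8.6538%.

8.65%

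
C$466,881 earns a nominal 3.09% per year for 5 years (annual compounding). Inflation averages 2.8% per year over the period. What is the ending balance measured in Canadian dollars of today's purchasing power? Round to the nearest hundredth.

C$473,503.64

Nominal value at maturity: C$466,881 × (1 + 3.09%)^5 ≈ C$543,611.83.
Price-level factor over 5 years: (1 + 2.8%)^5 ≈ 1.1480626105.
Dividing the nominal maturity value by the price-level factor gives the value in today's money.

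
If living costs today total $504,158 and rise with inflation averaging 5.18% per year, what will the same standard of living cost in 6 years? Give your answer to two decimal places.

$682,599.02

Cumulative price-level factor: (1+5.18%)^6 ≈ 1.3539386903.
Multiplying $504,158 by the price-level factor gives the future nominal sum.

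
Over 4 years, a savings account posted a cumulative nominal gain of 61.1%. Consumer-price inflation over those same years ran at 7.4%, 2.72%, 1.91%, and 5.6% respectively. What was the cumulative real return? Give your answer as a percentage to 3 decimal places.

35.692%

Cumulative inflation factor: 1.074 × 1.0272 × 1.0191 × 1.056 ≈ 1.18724.
Nominal growth factor: 1.61100. Real growth factor = 1.61100 / 1.18724 ≈ 1.35692.
Total real return ≈ 35.6924%.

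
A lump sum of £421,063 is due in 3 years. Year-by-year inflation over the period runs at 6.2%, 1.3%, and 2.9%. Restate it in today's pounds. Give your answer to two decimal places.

£380,362.54

Price-level factor over 3 years: 1.062 × 1.013 × 1.029 = 1.107004374.
Purchasing power today: £421,063 divided by that factor.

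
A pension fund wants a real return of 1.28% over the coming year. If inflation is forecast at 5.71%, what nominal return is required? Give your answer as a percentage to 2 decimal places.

By the Fisher equation, 1 + r_nom = (1 + 1.28%)(1 + 5.71%) = 1.0128 × 1.0571 = 1.07063088.
So r_nom = 7.063088%.

7.06%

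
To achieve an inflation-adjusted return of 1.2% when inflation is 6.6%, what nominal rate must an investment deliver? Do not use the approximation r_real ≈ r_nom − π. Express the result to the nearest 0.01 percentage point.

By the Fisher equation, 1 + r_nom = (1 + 1.2%)(1 + 6.6%) = 1.012 × 1.066 = 1.078792.
So r_nom = 7.8792%.

7.88%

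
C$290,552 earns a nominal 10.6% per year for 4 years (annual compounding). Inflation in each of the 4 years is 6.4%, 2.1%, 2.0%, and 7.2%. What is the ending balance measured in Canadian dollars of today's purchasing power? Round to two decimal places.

Nominal value at maturity: C$290,552 × (1 + 10.6%)^4 ≈ C$434,754.79.
Price-level factor over 4 years: 1.064 × 1.021 × 1.020 × 1.072 ≈ 1.1878519834.
Dividing the nominal maturity value by the price-level factor gives the value in today's money.

C$366,000.81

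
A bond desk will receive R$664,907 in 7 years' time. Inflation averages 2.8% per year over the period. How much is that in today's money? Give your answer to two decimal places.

Price-level factor over 7 years: (1 + 2.8%)^7 ≈ 1.2132541978.
Purchasing power today: R$664,907 divided by that factor.

R$548,036.02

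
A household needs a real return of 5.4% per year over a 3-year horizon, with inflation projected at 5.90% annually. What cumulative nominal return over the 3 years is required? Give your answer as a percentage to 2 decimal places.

39.06%

Required annual nominal rate: (1+5.4%)(1+5.90%) − 1 = 11.6186%.
Cumulative over 3 years: (1 + 0.116186)^3 − 1 ≈ 0.39062.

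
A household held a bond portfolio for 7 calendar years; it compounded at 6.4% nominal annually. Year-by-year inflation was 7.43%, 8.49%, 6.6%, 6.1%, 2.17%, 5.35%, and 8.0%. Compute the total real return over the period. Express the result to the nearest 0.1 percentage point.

0.7%

Cumulative inflation factor: 1.0743 × 1.0849 × 1.066 × 1.061 × 1.0217 × 1.0535 × 1.080 ≈ 1.53239.
Nominal growth factor: 1.54380. Real growth factor = 1.54380 / 1.53239 ≈ 1.00745.
Total real return ≈ 0.7446%.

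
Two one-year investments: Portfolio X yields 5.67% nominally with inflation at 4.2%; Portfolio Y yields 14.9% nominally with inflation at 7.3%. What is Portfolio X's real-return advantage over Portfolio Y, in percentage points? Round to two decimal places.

Portfolio X real return: 1.0567/1.042 − 1 = 1.411%.
Portfolio Y real return: 1.149/1.073 − 1 = 7.083%.
Difference: 1.411 − 7.083 = -5.672 pp.

-5.67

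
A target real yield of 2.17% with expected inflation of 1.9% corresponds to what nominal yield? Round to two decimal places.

4.11%

By the Fisher equation, 1 + r_nom = (1 + 2.17%)(1 + 1.9%) = 1.0217 × 1.019 = 1.0411123.
So r_nom = 4.11123%.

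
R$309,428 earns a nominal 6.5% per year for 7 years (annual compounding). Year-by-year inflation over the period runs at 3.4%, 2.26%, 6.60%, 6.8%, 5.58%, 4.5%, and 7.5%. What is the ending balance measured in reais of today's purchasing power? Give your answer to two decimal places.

R$336,779.52

Nominal value at maturity: R$309,428 × (1 + 6.5%)^7 ≈ R$480,846.95.
Price-level factor over 7 years: 1.034 × 1.0226 × 1.0660 × 1.068 × 1.0558 × 1.045 × 1.075 ≈ 1.4277796802.
The maturity value deflated by that factor is the answer in today's purchasing power.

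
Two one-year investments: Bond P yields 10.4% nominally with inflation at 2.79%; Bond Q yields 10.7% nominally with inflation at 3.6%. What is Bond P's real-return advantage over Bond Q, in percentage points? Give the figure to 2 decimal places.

Bond P real return: 1.104/1.0279 − 1 = 7.403%.
Bond Q real return: 1.107/1.036 − 1 = 6.853%.
Difference: 7.403 − 6.853 = 0.550 pp.

0.55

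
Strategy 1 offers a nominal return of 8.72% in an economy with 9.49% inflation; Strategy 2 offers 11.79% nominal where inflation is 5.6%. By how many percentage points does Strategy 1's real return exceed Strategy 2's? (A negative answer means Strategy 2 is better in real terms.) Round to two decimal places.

-6.57

Strategy 1 real return: 1.0872/1.0949 − 1 = -0.703%.
Strategy 2 real return: 1.1179/1.056 − 1 = 5.862%.
Difference: -0.703 − 5.862 = -6.565 pp.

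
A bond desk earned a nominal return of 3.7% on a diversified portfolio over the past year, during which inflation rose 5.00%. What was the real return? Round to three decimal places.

-1.238%

Real return via the Fisher equation: (1 + 3.7%)/(1 + 5.00%) − 1 = 1.037/1.0500 − 1 ≈ -0.01238.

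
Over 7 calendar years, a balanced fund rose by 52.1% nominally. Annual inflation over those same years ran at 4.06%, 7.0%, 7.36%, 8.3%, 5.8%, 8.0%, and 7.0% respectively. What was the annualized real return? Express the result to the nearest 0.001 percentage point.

Cumulative inflation factor: 1.0406 × 1.070 × 1.0736 × 1.083 × 1.058 × 1.080 × 1.070 ≈ 1.58282.
Nominal growth factor: 1.52100. Real growth factor = 1.52100 / 1.58282 ≈ 0.96094.
Annualized: 0.96094^(1/7) − 1 ≈ -0.00568.

-0.568%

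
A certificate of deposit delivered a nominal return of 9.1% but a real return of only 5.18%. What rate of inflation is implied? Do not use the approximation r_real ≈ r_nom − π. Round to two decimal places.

From (1+r_nom) = (1+r_real)(1+π), we get 1+π = (1 + 9.1%)/(1 + 5.18%) = 1.091/1.0518 ≈ 1.03727.
So π ≈ 3.7269%.

3.73%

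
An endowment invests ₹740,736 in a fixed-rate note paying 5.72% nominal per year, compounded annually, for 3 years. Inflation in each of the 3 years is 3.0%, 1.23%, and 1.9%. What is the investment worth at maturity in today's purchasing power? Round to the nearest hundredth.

₹823,785.74

Nominal value at maturity: ₹740,736 × (1 + 5.72%)^3 ≈ ₹875,255.63.
Price-level factor over 3 years: 1.030 × 1.0123 × 1.019 = 1.062479711.
Dividing the nominal maturity value by the price-level factor gives the value in today's money.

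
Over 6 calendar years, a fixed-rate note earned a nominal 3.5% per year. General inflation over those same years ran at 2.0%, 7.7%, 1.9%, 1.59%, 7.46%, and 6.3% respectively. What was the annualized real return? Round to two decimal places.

-0.92%

Cumulative inflation factor: 1.020 × 1.077 × 1.019 × 1.0159 × 1.0746 × 1.063 ≈ 1.29904.
Nominal growth factor: 1.22926. Real growth factor = 1.22926 / 1.29904 ≈ 0.94628.
Annualized: 0.94628^(1/6) − 1 ≈ -0.00916.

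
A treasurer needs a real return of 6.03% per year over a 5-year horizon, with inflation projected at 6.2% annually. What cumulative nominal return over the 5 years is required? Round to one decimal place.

81.0%

Required annual nominal rate: (1+6.03%)(1+6.2%) − 1 = 12.60386%.
Cumulative over 5 years: (1 + 0.1260386)^5 − 1 ≈ 0.81037.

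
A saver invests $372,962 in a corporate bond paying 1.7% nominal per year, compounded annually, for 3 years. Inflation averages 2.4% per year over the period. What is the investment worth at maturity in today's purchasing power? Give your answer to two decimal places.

$365,365.53

Nominal value at maturity: $372,962 × (1 + 1.7%)^3 ≈ $392,308.25.
Price-level factor over 3 years: (1 + 2.4%)^3 = 1.073741824.
The maturity value deflated by that factor is the answer in today's purchasing power.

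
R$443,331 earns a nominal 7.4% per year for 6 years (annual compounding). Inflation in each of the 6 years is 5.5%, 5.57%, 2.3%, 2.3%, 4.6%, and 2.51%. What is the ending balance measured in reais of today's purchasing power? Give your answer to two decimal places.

R$544,391.86

Nominal value at maturity: R$443,331 × (1 + 7.4%)^6 ≈ R$680,383.52.
Price-level factor over 6 years: 1.055 × 1.0557 × 1.023 × 1.023 × 1.046 × 1.0251 ≈ 1.2498047378.
The maturity value deflated by that factor is the answer in today's purchasing power.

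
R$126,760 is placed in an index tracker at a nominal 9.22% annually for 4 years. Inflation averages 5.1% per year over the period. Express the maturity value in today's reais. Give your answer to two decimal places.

R$147,835.95

Nominal value at maturity: R$126,760 × (1 + 9.22%)^4 ≈ R$180,381.05.
Price-level factor over 4 years: (1 + 5.1%)^4 ≈ 1.2201433692.
Dividing the nominal maturity value by the price-level factor gives the value in today's money.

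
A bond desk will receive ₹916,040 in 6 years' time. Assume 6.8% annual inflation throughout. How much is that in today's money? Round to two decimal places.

Price-level factor over 6 years: (1 + 6.8%)^6 ≈ 1.4839781831.
Purchasing power today: ₹916,040 divided by that factor.

₹617,286.70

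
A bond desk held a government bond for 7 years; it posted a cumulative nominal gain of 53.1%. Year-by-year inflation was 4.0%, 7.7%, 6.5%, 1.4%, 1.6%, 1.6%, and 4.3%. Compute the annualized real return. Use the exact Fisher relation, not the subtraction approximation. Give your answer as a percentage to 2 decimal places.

Cumulative inflation factor: 1.040 × 1.077 × 1.065 × 1.014 × 1.016 × 1.016 × 1.043 ≈ 1.30229.
Nominal growth factor: 1.53100. Real growth factor = 1.53100 / 1.30229 ≈ 1.17562.
Annualized: 1.17562^(1/7) − 1 ≈ 0.02338.

2.34%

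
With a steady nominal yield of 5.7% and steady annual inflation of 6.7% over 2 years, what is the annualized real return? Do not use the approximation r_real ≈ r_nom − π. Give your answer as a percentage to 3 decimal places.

With constant rates the annual real return is the same each year: (1+5.7%)/(1+6.7%) − 1 = -0.00937.

-0.937%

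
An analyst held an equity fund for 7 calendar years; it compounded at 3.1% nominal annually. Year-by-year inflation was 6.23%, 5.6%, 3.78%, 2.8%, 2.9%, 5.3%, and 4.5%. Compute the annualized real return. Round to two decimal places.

-1.28%

Cumulative inflation factor: 1.0623 × 1.056 × 1.0378 × 1.028 × 1.029 × 1.053 × 1.045 ≈ 1.35512.
Nominal growth factor: 1.23826. Real growth factor = 1.23826 / 1.35512 ≈ 0.91376.
Annualized: 0.91376^(1/7) − 1 ≈ -0.01280.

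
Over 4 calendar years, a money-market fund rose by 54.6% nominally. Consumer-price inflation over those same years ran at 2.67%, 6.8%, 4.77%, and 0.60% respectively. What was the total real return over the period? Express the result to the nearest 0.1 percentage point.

Cumulative inflation factor: 1.0267 × 1.068 × 1.0477 × 1.0060 ≈ 1.15571.
Nominal growth factor: 1.54600. Real growth factor = 1.54600 / 1.15571 ≈ 1.33770.
Total real return ≈ 33.7703%.

33.8%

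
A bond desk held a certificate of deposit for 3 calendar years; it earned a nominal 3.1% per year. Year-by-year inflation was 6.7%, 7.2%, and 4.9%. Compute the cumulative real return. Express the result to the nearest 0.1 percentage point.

Cumulative inflation factor: 1.067 × 1.072 × 1.049 ≈ 1.19987.
Nominal growth factor: 1.09591. Real growth factor = 1.09591 / 1.19987 ≈ 0.91336.
Total real return ≈ -8.6641%.

-8.7%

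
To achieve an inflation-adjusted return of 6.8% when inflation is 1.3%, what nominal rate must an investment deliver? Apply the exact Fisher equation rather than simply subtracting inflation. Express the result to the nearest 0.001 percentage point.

By the Fisher equation, 1 + r_nom = (1 + 6.8%)(1 + 1.3%) = 1.068 × 1.013 = 1.081884.
So r_nom = 8.1884%.

8.188%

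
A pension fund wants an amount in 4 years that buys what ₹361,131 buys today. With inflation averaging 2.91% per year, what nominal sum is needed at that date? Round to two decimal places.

₹405,037.36

Cumulative price-level factor: (1+2.91%)^4 ≈ 1.1215801458.
The nominal amount required is ₹361,131 scaled up by that factor.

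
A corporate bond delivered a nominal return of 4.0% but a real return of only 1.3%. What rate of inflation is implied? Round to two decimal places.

2.67%

From (1+r_nom) = (1+r_real)(1+π), we get 1+π = (1 + 4.0%)/(1 + 1.3%) = 1.040/1.013 ≈ 1.02665.
So π ≈ 2.6654%.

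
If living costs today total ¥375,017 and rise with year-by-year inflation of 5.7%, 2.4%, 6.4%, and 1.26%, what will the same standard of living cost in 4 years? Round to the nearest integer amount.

Cumulative price-level factor: 1.057 × 1.024 × 1.064 × 1.0126 ≈ 1.1661502104.
Multiplying ¥375,017 by the price-level factor gives the future nominal sum.

¥437,326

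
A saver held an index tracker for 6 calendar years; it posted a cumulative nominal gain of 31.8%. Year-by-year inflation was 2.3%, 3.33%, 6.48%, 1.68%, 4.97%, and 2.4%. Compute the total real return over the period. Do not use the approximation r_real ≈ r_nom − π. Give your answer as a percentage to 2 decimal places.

Cumulative inflation factor: 1.023 × 1.0333 × 1.0648 × 1.0168 × 1.0497 × 1.024 ≈ 1.23019.
Nominal growth factor: 1.31800. Real growth factor = 1.31800 / 1.23019 ≈ 1.07138.
Total real return ≈ 7.1383%.

7.14%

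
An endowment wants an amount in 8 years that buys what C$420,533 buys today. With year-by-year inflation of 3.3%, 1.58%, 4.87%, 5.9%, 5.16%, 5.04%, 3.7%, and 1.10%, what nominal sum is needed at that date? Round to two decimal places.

C$567,532.90

Cumulative price-level factor: 1.033 × 1.0158 × 1.0487 × 1.059 × 1.0516 × 1.0504 × 1.037 × 1.0110 ≈ 1.3495561561.
The nominal amount required is C$420,533 scaled up by that factor.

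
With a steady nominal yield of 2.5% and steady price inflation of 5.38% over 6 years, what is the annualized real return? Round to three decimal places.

-2.733%

With constant rates the annual real return is the same each year: (1+2.5%)/(1+5.38%) − 1 = -0.02733.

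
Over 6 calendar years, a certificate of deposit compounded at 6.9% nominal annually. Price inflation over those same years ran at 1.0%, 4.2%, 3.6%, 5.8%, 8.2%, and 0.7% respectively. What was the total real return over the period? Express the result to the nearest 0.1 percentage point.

18.7%

Cumulative inflation factor: 1.010 × 1.042 × 1.036 × 1.058 × 1.082 × 1.007 ≈ 1.25687.
Nominal growth factor: 1.49233. Real growth factor = 1.49233 / 1.25687 ≈ 1.18734.
Total real return ≈ 18.7340%.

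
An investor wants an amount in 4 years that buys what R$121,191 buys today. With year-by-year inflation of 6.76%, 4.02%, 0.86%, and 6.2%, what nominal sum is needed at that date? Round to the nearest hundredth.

Cumulative price-level factor: 1.0676 × 1.0402 × 1.0086 × 1.062 ≈ 1.1895121849.
Multiplying R$121,191 by the price-level factor gives the future nominal sum.

R$144,158.17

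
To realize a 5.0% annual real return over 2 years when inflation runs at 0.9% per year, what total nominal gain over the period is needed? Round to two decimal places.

12.24%

Required annual nominal rate: (1+5.0%)(1+0.9%) − 1 = 5.945%.
Cumulative over 2 years: (1 + 0.05945)^2 − 1 ≈ 0.12243.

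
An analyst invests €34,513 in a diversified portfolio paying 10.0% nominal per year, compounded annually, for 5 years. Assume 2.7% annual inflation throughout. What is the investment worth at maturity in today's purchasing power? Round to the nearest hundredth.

€48,651.24

Nominal value at maturity: €34,513 × (1 + 10.0%)^5 ≈ €55,583.53.
Price-level factor over 5 years: (1 + 2.7%)^5 ≈ 1.1424895016.
Dividing the nominal maturity value by the price-level factor gives the value in today's money.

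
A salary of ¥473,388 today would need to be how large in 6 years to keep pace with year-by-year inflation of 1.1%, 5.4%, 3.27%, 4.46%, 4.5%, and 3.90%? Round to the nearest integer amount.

¥590,833

Cumulative price-level factor: 1.011 × 1.054 × 1.0327 × 1.0446 × 1.045 × 1.0390 ≈ 1.2480954588.
The nominal amount required is ¥473,388 scaled up by that factor.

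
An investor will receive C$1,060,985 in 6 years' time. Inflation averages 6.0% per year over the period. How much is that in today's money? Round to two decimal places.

C$747,952.56

Price-level factor over 6 years: (1 + 6.0%)^6 ≈ 1.4185191123.
Purchasing power today: C$1,060,985 divided by that factor.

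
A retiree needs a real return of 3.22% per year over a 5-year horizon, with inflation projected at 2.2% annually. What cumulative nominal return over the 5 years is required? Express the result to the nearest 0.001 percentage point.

30.639%

Required annual nominal rate: (1+3.22%)(1+2.2%) − 1 = 5.49084%.
Cumulative over 5 years: (1 + 0.0549084)^5 − 1 ≈ 0.30639.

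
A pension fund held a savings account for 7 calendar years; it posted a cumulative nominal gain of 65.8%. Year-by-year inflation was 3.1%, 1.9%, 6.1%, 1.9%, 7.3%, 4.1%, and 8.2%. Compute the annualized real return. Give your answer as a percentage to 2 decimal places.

Cumulative inflation factor: 1.031 × 1.019 × 1.061 × 1.019 × 1.073 × 1.041 × 1.082 ≈ 1.37278.
Nominal growth factor: 1.65800. Real growth factor = 1.65800 / 1.37278 ≈ 1.20777.
Annualized: 1.20777^(1/7) − 1 ≈ 0.02733.

2.73%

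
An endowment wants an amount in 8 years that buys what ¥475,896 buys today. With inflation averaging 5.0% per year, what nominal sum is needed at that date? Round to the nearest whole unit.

¥703,115

Cumulative price-level factor: (1+5.0%)^8 ≈ 1.4774554438.
Multiplying ¥475,896 by the price-level factor gives the future nominal sum.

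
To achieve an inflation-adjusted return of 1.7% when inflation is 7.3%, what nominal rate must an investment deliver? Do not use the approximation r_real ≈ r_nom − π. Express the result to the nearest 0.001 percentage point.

9.124%

By the Fisher equation, 1 + r_nom = (1 + 1.7%)(1 + 7.3%) = 1.017 × 1.073 = 1.091241.
So r_nom = 9.1241%.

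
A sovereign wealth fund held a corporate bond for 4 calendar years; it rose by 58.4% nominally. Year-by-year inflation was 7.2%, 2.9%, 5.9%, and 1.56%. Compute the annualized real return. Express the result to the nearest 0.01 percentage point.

7.49%

Cumulative inflation factor: 1.072 × 1.029 × 1.059 × 1.0156 ≈ 1.18639.
Nominal growth factor: 1.58400. Real growth factor = 1.58400 / 1.18639 ≈ 1.33514.
Annualized: 1.33514^(1/4) − 1 ≈ 0.07493.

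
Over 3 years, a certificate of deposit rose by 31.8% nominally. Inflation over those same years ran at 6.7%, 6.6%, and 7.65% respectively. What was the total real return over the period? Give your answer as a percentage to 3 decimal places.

7.642%

Cumulative inflation factor: 1.067 × 1.066 × 1.0765 ≈ 1.22443.
Nominal growth factor: 1.31800. Real growth factor = 1.31800 / 1.22443 ≈ 1.07642.
Total real return ≈ 7.6415%.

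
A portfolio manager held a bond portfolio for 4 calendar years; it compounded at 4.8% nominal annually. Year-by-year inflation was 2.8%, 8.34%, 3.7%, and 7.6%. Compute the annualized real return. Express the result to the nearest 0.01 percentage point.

-0.74%

Cumulative inflation factor: 1.028 × 1.0834 × 1.037 × 1.076 ≈ 1.24272.
Nominal growth factor: 1.20627. Real growth factor = 1.20627 / 1.24272 ≈ 0.97067.
Annualized: 0.97067^(1/4) − 1 ≈ -0.00741.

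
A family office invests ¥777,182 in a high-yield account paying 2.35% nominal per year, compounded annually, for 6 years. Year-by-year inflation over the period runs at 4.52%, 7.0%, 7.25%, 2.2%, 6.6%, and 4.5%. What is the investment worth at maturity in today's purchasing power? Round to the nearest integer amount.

Nominal value at maturity: ¥777,182 × (1 + 2.35%)^6 ≈ ¥893,408.
Price-level factor over 6 years: 1.0452 × 1.070 × 1.0725 × 1.022 × 1.066 × 1.045 ≈ 1.3655413971.
Dividing the nominal maturity value by the price-level factor gives the value in today's money.

¥654,252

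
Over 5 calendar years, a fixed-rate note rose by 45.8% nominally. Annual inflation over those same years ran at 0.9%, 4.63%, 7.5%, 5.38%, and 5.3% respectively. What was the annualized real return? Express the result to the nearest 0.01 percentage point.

Cumulative inflation factor: 1.009 × 1.0463 × 1.075 × 1.0538 × 1.053 ≈ 1.25934.
Nominal growth factor: 1.45800. Real growth factor = 1.45800 / 1.25934 ≈ 1.15775.
Annualized: 1.15775^(1/5) − 1 ≈ 0.02973.

2.97%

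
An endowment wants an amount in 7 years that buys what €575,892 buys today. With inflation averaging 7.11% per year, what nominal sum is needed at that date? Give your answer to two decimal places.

Cumulative price-level factor: (1+7.11%)^7 ≈ 1.6173728002.
The nominal amount required is €575,892 scaled up by that factor.

€931,432.06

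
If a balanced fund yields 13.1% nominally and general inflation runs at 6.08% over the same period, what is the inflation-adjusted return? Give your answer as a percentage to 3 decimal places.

6.618%

Real return via the Fisher equation: (1 + 13.1%)/(1 + 6.08%) − 1 = 1.131/1.0608 − 1 ≈ 0.06618.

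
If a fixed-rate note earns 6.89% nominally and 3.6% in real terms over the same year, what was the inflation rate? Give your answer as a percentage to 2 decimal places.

From (1+r_nom) = (1+r_real)(1+π), we get 1+π = (1 + 6.89%)/(1 + 3.6%) = 1.0689/1.036 ≈ 1.03176.
So π ≈ 3.1757%.

3.18%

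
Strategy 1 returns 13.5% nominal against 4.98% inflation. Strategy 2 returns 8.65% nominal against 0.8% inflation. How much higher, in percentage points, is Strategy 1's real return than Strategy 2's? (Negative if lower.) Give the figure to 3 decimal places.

0.328

Strategy 1 real return: 1.135/1.0498 − 1 = 8.1158%.
Strategy 2 real return: 1.0865/1.008 − 1 = 7.7877%.
Difference: 8.1158 − 7.7877 = 0.3281 pp.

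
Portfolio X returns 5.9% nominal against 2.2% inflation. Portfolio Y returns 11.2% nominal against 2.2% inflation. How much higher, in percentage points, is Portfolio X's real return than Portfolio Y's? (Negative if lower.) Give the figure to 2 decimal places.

Portfolio X real return: 1.059/1.022 − 1 = 3.620%.
Portfolio Y real return: 1.112/1.022 − 1 = 8.806%.
Difference: 3.620 − 8.806 = -5.186 pp.

-5.19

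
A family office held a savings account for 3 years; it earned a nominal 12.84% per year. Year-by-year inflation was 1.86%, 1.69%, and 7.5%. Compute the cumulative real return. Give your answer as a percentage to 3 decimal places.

29.032%

Cumulative inflation factor: 1.0186 × 1.0169 × 1.075 ≈ 1.11350.
Nominal growth factor: 1.43678. Real growth factor = 1.43678 / 1.11350 ≈ 1.29032.
Total real return ≈ 29.0324%.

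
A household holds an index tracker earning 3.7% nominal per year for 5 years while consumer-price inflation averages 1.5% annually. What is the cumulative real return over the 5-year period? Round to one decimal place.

The annual real rate is (1+3.7%)/(1+1.5%) − 1 = 2.1675%.
Compounded over 5 years: (1 + 0.021675)^5 − 1 ≈ 0.11318.

11.3%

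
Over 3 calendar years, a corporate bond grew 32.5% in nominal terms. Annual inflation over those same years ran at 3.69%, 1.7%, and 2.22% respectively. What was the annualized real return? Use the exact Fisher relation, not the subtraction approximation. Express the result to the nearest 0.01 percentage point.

Cumulative inflation factor: 1.0369 × 1.017 × 1.0222 ≈ 1.07794.
Nominal growth factor: 1.32500. Real growth factor = 1.32500 / 1.07794 ≈ 1.22920.
Annualized: 1.22920^(1/3) − 1 ≈ 0.07121.

7.12%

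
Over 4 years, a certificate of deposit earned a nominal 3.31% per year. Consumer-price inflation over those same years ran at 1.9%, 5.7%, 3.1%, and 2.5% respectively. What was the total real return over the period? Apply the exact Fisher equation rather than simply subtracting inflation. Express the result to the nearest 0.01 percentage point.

Cumulative inflation factor: 1.019 × 1.057 × 1.031 × 1.025 ≈ 1.13823.
Nominal growth factor: 1.13912. Real growth factor = 1.13912 / 1.13823 ≈ 1.00078.
Total real return ≈ 0.0778%.

0.08%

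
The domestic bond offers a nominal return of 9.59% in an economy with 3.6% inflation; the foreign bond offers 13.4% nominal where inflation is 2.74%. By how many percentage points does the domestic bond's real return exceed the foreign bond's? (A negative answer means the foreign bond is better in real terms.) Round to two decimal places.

The domestic bond real return: 1.0959/1.036 − 1 = 5.782%.
The foreign bond real return: 1.134/1.0274 − 1 = 10.376%.
Difference: 5.782 − 10.376 = -4.594 pp.

-4.59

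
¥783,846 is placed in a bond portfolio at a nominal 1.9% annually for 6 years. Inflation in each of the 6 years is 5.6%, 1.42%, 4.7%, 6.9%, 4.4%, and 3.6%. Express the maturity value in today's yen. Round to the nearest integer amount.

¥676,868

Nominal value at maturity: ¥783,846 × (1 + 1.9%)^6 ≈ ¥877,558.
Price-level factor over 6 years: 1.056 × 1.0142 × 1.047 × 1.069 × 1.044 × 1.036 ≈ 1.2964989380.
The maturity value deflated by that factor is the answer in today's purchasing power.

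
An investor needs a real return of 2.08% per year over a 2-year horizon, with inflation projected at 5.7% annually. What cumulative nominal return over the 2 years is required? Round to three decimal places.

Required annual nominal rate: (1+2.08%)(1+5.7%) − 1 = 7.89856%.
Cumulative over 2 years: (1 + 0.0789856)^2 − 1 ≈ 0.16421.

16.421%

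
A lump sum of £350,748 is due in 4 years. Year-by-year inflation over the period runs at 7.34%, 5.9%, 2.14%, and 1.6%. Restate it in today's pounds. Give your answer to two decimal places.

£297,336.41

Price-level factor over 4 years: 1.0734 × 1.059 × 1.0214 × 1.016 ≈ 1.1796335410.
Purchasing power today: £350,748 divided by that factor.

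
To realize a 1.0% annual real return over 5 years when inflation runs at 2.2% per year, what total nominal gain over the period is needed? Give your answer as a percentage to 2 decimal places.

17.18%

Required annual nominal rate: (1+1.0%)(1+2.2%) − 1 = 3.222%.
Cumulative over 5 years: (1 + 0.03222)^5 − 1 ≈ 0.17182.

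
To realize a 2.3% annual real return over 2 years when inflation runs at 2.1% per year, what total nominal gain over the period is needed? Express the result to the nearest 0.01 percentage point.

Required annual nominal rate: (1+2.3%)(1+2.1%) − 1 = 4.4483%.
Cumulative over 2 years: (1 + 0.044483)^2 − 1 ≈ 0.09094.

9.09%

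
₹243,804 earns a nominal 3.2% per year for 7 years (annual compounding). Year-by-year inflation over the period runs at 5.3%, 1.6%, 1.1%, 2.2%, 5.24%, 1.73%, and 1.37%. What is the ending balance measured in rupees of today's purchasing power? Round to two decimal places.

₹253,358.36

Nominal value at maturity: ₹243,804 × (1 + 3.2%)^7 ≈ ₹303,947.59.
Price-level factor over 7 years: 1.053 × 1.016 × 1.011 × 1.022 × 1.0524 × 1.0173 × 1.0137 ≈ 1.1996745918.
The maturity value deflated by that factor is the answer in today's purchasing power.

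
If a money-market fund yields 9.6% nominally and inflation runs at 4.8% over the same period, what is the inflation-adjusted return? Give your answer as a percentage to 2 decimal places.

Real return via the Fisher equation: (1 + 9.6%)/(1 + 4.8%) − 1 = 1.096/1.048 − 1 ≈ 0.04580.

4.58%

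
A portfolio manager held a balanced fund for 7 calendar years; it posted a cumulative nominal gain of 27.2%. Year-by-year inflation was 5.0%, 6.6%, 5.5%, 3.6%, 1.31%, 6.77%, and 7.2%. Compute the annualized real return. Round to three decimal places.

Cumulative inflation factor: 1.050 × 1.066 × 1.055 × 1.036 × 1.0131 × 1.0677 × 1.072 ≈ 1.41858.
Nominal growth factor: 1.27200. Real growth factor = 1.27200 / 1.41858 ≈ 0.89667.
Annualized: 0.89667^(1/7) − 1 ≈ -0.01546.

-1.546%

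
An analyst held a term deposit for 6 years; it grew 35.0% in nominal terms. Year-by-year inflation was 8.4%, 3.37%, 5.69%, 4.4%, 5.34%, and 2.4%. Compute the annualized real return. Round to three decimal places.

Cumulative inflation factor: 1.084 × 1.0337 × 1.0569 × 1.044 × 1.0534 × 1.024 ≈ 1.33368.
Nominal growth factor: 1.35000. Real growth factor = 1.35000 / 1.33368 ≈ 1.01224.
Annualized: 1.01224^(1/6) − 1 ≈ 0.00203.

0.203%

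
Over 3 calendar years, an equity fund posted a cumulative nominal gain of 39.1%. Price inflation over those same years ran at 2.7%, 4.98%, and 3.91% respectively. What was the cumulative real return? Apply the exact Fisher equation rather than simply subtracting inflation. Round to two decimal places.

24.16%

Cumulative inflation factor: 1.027 × 1.0498 × 1.0391 ≈ 1.12030.
Nominal growth factor: 1.39100. Real growth factor = 1.39100 / 1.12030 ≈ 1.24163.
Total real return ≈ 24.1632%.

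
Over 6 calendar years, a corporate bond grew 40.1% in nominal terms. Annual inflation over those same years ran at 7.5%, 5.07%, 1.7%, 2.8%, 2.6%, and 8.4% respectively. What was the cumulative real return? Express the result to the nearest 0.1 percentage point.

6.7%

Cumulative inflation factor: 1.075 × 1.0507 × 1.017 × 1.028 × 1.026 × 1.084 ≈ 1.31334.
Nominal growth factor: 1.40100. Real growth factor = 1.40100 / 1.31334 ≈ 1.06674.
Total real return ≈ 6.6744%.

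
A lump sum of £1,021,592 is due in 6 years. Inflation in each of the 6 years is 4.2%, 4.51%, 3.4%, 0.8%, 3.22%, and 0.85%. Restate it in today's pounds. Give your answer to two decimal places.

£864,631.57

Price-level factor over 6 years: 1.042 × 1.0451 × 1.034 × 1.008 × 1.0322 × 1.0085 ≈ 1.1815344663.
Purchasing power today: £1,021,592 divided by that factor.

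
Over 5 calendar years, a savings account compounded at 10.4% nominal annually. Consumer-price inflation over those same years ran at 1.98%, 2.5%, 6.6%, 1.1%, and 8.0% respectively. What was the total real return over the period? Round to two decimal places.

34.80%

Cumulative inflation factor: 1.0198 × 1.025 × 1.066 × 1.011 × 1.080 ≈ 1.21666.
Nominal growth factor: 1.64001. Real growth factor = 1.64001 / 1.21666 ≈ 1.34795.
Total real return ≈ 34.7952%.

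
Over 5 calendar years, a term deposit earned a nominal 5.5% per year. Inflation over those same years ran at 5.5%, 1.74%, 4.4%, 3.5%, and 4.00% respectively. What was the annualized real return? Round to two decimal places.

Cumulative inflation factor: 1.055 × 1.0174 × 1.044 × 1.035 × 1.0400 ≈ 1.20620.
Nominal growth factor: 1.30696. Real growth factor = 1.30696 / 1.20620 ≈ 1.08354.
Annualized: 1.08354^(1/5) − 1 ≈ 0.01618.

1.62%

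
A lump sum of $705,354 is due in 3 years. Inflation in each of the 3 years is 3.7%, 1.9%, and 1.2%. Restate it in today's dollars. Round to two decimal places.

$659,589.42

Price-level factor over 3 years: 1.037 × 1.019 × 1.012 = 1.069383436.
Purchasing power today: $705,354 divided by that factor.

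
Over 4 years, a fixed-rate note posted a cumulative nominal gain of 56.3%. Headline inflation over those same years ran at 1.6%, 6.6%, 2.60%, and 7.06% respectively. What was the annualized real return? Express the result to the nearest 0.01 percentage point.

Cumulative inflation factor: 1.016 × 1.066 × 1.0260 × 1.0706 ≈ 1.18967.
Nominal growth factor: 1.56300. Real growth factor = 1.56300 / 1.18967 ≈ 1.31381.
Annualized: 1.31381^(1/4) − 1 ≈ 0.07062.

7.06%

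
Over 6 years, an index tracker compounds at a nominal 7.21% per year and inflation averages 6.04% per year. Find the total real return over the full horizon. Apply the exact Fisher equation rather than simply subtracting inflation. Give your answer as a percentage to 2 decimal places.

6.81%

The annual real rate is (1+7.21%)/(1+6.04%) − 1 = 1.1034%.
Compounded over 6 years: (1 + 0.011034)^6 − 1 ≈ 0.06805.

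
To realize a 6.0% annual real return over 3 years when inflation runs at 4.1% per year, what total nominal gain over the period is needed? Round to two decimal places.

34.36%

Required annual nominal rate: (1+6.0%)(1+4.1%) − 1 = 10.346%.
Cumulative over 3 years: (1 + 0.10346)^3 − 1 ≈ 0.34360.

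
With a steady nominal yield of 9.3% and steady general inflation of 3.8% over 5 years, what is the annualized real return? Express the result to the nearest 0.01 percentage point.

5.30%

With constant rates the annual real return is the same each year: (1+9.3%)/(1+3.8%) − 1 = 0.05299.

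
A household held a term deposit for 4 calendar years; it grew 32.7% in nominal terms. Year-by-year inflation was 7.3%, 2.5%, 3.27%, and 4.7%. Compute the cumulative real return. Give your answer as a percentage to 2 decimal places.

11.59%

Cumulative inflation factor: 1.073 × 1.025 × 1.0327 × 1.047 ≈ 1.18917.
Nominal growth factor: 1.32700. Real growth factor = 1.32700 / 1.18917 ≈ 1.11590.
Total real return ≈ 11.5903%.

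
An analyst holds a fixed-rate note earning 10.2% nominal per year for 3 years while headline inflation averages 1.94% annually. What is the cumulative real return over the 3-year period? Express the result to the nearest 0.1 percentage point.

The annual real rate is (1+10.2%)/(1+1.94%) − 1 = 8.1028%.
Compounded over 3 years: (1 + 0.081028)^3 − 1 ≈ 0.26331.

26.3%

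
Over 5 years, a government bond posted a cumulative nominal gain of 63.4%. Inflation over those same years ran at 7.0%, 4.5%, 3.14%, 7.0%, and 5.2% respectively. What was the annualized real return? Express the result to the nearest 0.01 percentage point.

Cumulative inflation factor: 1.070 × 1.045 × 1.0314 × 1.070 × 1.052 ≈ 1.29816.
Nominal growth factor: 1.63400. Real growth factor = 1.63400 / 1.29816 ≈ 1.25871.
Annualized: 1.25871^(1/5) − 1 ≈ 0.04709.

4.71%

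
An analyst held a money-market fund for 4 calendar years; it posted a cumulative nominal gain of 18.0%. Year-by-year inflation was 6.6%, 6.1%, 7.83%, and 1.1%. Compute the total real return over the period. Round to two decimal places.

-4.30%

Cumulative inflation factor: 1.066 × 1.061 × 1.0783 × 1.011 ≈ 1.23300.
Nominal growth factor: 1.18000. Real growth factor = 1.18000 / 1.23300 ≈ 0.95701.
Total real return ≈ -4.2985%.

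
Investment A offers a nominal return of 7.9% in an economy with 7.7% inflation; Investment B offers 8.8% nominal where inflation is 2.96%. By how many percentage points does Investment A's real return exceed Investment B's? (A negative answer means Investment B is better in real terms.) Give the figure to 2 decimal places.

Investment A real return: 1.079/1.077 − 1 = 0.186%.
Investment B real return: 1.088/1.0296 − 1 = 5.672%.
Difference: 0.186 − 5.672 = -5.486 pp.

-5.49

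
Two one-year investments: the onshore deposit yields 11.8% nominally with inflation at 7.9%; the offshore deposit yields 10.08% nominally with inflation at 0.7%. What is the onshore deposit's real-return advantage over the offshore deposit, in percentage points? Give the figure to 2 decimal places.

-5.70

The onshore deposit real return: 1.118/1.079 − 1 = 3.614%.
The offshore deposit real return: 1.1008/1.007 − 1 = 9.315%.
Difference: 3.614 − 9.315 = -5.701 pp.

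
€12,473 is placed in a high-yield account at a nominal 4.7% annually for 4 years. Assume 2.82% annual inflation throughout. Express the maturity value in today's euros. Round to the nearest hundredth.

Nominal value at maturity: €12,473 × (1 + 4.7%)^4 ≈ €14,988.48.
Price-level factor over 4 years: (1 + 2.82%)^4 ≈ 1.1176617755.
Dividing the nominal maturity value by the price-level factor gives the value in today's money.

€13,410.57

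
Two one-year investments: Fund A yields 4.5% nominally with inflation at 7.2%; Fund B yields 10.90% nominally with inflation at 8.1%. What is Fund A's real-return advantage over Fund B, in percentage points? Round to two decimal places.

Fund A real return: 1.045/1.072 − 1 = -2.519%.
Fund B real return: 1.1090/1.081 − 1 = 2.590%.
Difference: -2.519 − 2.590 = -5.109 pp.

-5.11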